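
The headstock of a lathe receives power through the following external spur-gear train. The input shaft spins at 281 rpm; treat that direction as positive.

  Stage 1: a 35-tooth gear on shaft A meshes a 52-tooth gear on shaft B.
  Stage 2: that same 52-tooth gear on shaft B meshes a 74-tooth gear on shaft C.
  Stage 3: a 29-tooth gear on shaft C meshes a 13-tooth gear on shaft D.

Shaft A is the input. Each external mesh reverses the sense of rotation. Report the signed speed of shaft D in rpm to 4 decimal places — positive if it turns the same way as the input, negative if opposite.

Stage 1 [35T→52T]: ω = 281.0000×35/52 = 189.1346 rpm, dir flips to −; running = −189.1346
Stage 2 [52T→74T]: ω = 189.1346×52/74 = 132.9054 rpm, dir flips to +; running = +132.9054
Stage 3 [29T→13T]: ω = 132.9054×29/13 = 296.4813 rpm, dir flips to −; running = −296.4813

-296.4813 rpm (opposite to input, |ω| = 296.4813 rpm)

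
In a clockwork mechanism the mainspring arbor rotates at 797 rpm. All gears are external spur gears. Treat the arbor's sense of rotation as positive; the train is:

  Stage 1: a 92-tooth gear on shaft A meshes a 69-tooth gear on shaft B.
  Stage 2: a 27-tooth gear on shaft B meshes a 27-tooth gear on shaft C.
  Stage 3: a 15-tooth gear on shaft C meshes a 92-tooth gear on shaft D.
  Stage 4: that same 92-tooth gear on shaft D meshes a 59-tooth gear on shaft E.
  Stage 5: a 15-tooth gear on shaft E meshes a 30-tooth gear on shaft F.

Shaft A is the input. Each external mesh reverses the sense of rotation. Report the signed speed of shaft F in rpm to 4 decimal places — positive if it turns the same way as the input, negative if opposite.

-135.0847 rpm (opposite to input, |ω| = 135.0847 rpm)

Stage 1 [92T→69T]: ω = 797.0000×92/69 = 1062.6667 rpm, dir flips to −; running = −1062.6667
Stage 2 [27T→27T]: ω = 1062.6667×27/27 = 1062.6667 rpm, dir flips to +; running = +1062.6667
Stage 3 [15T→92T]: ω = 1062.6667×15/92 = 173.2609 rpm, dir flips to −; running = −173.2609
Stage 4 [92T→59T]: ω = 173.2609×92/59 = 270.1695 rpm, dir flips to +; running = +270.1695
Stage 5 [15T→30T]: ω = 270.1695×15/30 = 135.0847 rpm, dir flips to −; running = −135.0847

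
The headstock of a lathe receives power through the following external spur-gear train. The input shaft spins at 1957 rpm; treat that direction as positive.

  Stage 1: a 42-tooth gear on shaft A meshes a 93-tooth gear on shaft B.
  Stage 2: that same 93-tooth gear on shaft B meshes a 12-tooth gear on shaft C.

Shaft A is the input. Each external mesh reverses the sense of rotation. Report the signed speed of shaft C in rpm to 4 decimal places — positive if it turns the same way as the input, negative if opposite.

Stage 1 [42T→93T]: ω = 1957.0000×42/93 = 883.8065 rpm, dir flips to −; running = −883.8065
Stage 2 [93T→12T]: ω = 883.8065×93/12 = 6849.5000 rpm, dir flips to +; running = +6849.5000

+6849.5000 rpm (same as input, |ω| = 6849.5000 rpm)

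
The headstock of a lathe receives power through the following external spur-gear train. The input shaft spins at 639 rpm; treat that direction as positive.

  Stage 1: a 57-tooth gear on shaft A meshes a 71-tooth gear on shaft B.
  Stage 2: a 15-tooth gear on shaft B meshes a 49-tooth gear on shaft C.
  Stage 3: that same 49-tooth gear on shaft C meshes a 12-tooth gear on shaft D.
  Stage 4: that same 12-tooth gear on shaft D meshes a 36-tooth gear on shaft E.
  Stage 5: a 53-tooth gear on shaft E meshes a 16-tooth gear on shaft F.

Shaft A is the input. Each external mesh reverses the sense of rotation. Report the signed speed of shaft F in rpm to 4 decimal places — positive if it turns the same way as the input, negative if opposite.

-708.0469 rpm (opposite to input, |ω| = 708.0469 rpm)

Stage 1 [57T→71T]: ω = 639.0000×57/71 = 513.0000 rpm, dir flips to −; running = −513.0000
Stage 2 [15T→49T]: ω = 513.0000×15/49 = 157.0408 rpm, dir flips to +; running = +157.0408
Stage 3 [49T→12T]: ω = 157.0408×49/12 = 641.2500 rpm, dir flips to −; running = −641.2500
Stage 4 [12T→36T]: ω = 641.2500×12/36 = 213.7500 rpm, dir flips to +; running = +213.7500
Stage 5 [53T→16T]: ω = 213.7500×53/16 = 708.0469 rpm, dir flips to −; running = −708.0469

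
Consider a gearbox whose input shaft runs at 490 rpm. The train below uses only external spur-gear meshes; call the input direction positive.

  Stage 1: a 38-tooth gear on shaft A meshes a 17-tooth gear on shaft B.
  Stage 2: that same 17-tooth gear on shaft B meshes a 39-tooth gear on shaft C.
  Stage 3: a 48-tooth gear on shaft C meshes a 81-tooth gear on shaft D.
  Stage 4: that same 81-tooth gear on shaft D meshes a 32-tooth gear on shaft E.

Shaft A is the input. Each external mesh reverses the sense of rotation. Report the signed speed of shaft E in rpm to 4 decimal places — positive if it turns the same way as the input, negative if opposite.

Stage 1 [38T→17T]: ω = 490.0000×38/17 = 1095.2941 rpm, dir flips to −; running = −1095.2941
Stage 2 [17T→39T]: ω = 1095.2941×17/39 = 477.4359 rpm, dir flips to +; running = +477.4359
Stage 3 [48T→81T]: ω = 477.4359×48/81 = 282.9250 rpm, dir flips to −; running = −282.9250
Stage 4 [81T→32T]: ω = 282.9250×81/32 = 716.1538 rpm, dir flips to +; running = +716.1538

+716.1538 rpm (same as input, |ω| = 716.1538 rpm)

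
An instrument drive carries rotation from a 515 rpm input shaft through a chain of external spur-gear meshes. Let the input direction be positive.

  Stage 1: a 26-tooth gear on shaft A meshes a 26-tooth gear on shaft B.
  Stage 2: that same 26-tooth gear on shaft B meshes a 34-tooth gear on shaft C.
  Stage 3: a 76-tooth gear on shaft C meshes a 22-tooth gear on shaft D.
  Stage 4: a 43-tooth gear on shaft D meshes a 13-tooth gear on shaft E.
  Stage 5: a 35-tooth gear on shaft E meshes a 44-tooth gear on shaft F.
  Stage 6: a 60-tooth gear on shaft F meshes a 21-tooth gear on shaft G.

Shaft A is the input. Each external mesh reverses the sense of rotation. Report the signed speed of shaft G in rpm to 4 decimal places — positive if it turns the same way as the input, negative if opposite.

Stage 1 [26T→26T]: ω = 515.0000×26/26 = 515.0000 rpm, dir flips to −; running = −515.0000
Stage 2 [26T→34T]: ω = 515.0000×26/34 = 393.8235 rpm, dir flips to +; running = +393.8235
Stage 3 [76T→22T]: ω = 393.8235×76/22 = 1360.4813 rpm, dir flips to −; running = −1360.4813
Stage 4 [43T→13T]: ω = 1360.4813×43/13 = 4500.0535 rpm, dir flips to +; running = +4500.0535
Stage 5 [35T→44T]: ω = 4500.0535×35/44 = 3579.5880 rpm, dir flips to −; running = −3579.5880
Stage 6 [60T→21T]: ω = 3579.5880×60/21 = 10227.3943 rpm, dir flips to +; running = +10227.3943

+10227.3943 rpm (same as input, |ω| = 10227.3943 rpm)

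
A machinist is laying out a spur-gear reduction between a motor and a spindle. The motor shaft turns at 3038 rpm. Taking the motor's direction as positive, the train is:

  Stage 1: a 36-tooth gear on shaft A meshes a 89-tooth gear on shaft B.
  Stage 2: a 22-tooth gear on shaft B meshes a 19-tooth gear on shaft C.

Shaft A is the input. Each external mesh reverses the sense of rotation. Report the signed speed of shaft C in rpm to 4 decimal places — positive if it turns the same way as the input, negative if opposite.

+1422.8835 rpm (same as input, |ω| = 1422.8835 rpm)

Stage 1 [36T→89T]: ω = 3038.0000×36/89 = 1228.8539 rpm, dir flips to −; running = −1228.8539
Stage 2 [22T→19T]: ω = 1228.8539×22/19 = 1422.8835 rpm, dir flips to +; running = +1422.8835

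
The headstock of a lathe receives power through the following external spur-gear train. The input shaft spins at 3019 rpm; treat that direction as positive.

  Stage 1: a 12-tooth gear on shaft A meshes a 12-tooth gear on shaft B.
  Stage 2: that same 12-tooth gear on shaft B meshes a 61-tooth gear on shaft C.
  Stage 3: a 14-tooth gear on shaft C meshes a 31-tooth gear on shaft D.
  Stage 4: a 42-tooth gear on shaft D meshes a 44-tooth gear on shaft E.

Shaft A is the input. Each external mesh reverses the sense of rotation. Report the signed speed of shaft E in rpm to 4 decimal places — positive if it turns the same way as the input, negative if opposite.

Stage 1 [12T→12T]: ω = 3019.0000×12/12 = 3019.0000 rpm, dir flips to −; running = −3019.0000
Stage 2 [12T→61T]: ω = 3019.0000×12/61 = 593.9016 rpm, dir flips to +; running = +593.9016
Stage 3 [14T→31T]: ω = 593.9016×14/31 = 268.2136 rpm, dir flips to −; running = −268.2136
Stage 4 [42T→44T]: ω = 268.2136×42/44 = 256.0221 rpm, dir flips to +; running = +256.0221

+256.0221 rpm (same as input, |ω| = 256.0221 rpm)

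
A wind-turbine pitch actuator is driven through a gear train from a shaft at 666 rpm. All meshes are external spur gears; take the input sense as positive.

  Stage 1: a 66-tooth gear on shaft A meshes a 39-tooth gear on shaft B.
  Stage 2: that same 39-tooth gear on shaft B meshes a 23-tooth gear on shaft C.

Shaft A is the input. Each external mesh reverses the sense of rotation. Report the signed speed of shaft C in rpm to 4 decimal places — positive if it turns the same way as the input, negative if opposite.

+1911.1304 rpm (same as input, |ω| = 1911.1304 rpm)

Stage 1 [66T→39T]: ω = 666.0000×66/39 = 1127.0769 rpm, dir flips to −; running = −1127.0769
Stage 2 [39T→23T]: ω = 1127.0769×39/23 = 1911.1304 rpm, dir flips to +; running = +1911.1304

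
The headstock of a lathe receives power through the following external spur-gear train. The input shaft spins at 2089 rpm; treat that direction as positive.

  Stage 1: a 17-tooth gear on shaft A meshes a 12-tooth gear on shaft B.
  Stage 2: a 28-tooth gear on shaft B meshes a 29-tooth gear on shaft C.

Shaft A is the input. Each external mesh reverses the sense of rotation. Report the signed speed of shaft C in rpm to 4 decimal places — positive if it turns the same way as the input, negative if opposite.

Stage 1 [17T→12T]: ω = 2089.0000×17/12 = 2959.4167 rpm, dir flips to −; running = −2959.4167
Stage 2 [28T→29T]: ω = 2959.4167×28/29 = 2857.3678 rpm, dir flips to +; running = +2857.3678

+2857.3678 rpm (same as input, |ω| = 2857.3678 rpm)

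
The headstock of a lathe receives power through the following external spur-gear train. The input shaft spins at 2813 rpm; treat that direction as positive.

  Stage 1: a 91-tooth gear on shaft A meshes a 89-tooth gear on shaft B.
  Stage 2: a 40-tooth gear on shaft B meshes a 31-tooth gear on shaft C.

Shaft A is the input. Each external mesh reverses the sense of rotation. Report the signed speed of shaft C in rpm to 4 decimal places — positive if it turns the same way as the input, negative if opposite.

Stage 1 [91T→89T]: ω = 2813.0000×91/89 = 2876.2135 rpm, dir flips to −; running = −2876.2135
Stage 2 [40T→31T]: ω = 2876.2135×40/31 = 3711.2432 rpm, dir flips to +; running = +3711.2432

+3711.2432 rpm (same as input, |ω| = 3711.2432 rpm)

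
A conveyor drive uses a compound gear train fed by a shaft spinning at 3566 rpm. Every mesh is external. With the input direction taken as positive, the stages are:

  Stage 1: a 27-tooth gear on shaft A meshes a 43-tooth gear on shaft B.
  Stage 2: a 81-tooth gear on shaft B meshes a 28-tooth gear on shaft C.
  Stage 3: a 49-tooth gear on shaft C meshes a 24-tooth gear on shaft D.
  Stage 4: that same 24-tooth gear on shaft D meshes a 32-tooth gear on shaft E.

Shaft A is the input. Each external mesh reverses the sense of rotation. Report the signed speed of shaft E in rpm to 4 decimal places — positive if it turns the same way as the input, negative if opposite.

+9918.5854 rpm (same as input, |ω| = 9918.5854 rpm)

Stage 1 [27T→43T]: ω = 3566.0000×27/43 = 2239.1163 rpm, dir flips to −; running = −2239.1163
Stage 2 [81T→28T]: ω = 2239.1163×81/28 = 6477.4435 rpm, dir flips to +; running = +6477.4435
Stage 3 [49T→24T]: ω = 6477.4435×49/24 = 13224.7805 rpm, dir flips to −; running = −13224.7805
Stage 4 [24T→32T]: ω = 13224.7805×24/32 = 9918.5854 rpm, dir flips to +; running = +9918.5854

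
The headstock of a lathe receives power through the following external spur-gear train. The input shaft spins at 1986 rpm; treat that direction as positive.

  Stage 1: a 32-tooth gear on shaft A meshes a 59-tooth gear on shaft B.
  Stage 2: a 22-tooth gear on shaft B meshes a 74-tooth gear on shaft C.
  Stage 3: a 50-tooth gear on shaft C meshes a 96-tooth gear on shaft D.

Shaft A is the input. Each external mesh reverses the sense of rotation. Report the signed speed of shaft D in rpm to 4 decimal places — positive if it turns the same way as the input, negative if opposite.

Stage 1 [32T→59T]: ω = 1986.0000×32/59 = 1077.1525 rpm, dir flips to −; running = −1077.1525
Stage 2 [22T→74T]: ω = 1077.1525×22/74 = 320.2345 rpm, dir flips to +; running = +320.2345
Stage 3 [50T→96T]: ω = 320.2345×50/96 = 166.7888 rpm, dir flips to −; running = −166.7888

-166.7888 rpm (opposite to input, |ω| = 166.7888 rpm)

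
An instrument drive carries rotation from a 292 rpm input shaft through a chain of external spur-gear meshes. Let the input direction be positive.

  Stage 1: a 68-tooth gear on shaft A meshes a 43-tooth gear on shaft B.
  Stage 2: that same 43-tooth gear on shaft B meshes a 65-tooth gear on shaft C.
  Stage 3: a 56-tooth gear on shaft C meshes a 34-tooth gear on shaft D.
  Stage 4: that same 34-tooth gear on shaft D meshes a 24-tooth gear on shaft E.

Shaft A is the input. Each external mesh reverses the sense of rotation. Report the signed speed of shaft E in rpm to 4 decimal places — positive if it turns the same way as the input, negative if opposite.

Stage 1 [68T→43T]: ω = 292.0000×68/43 = 461.7674 rpm, dir flips to −; running = −461.7674
Stage 2 [43T→65T]: ω = 461.7674×43/65 = 305.4769 rpm, dir flips to +; running = +305.4769
Stage 3 [56T→34T]: ω = 305.4769×56/34 = 503.1385 rpm, dir flips to −; running = −503.1385
Stage 4 [34T→24T]: ω = 503.1385×34/24 = 712.7795 rpm, dir flips to +; running = +712.7795

+712.7795 rpm (same as input, |ω| = 712.7795 rpm)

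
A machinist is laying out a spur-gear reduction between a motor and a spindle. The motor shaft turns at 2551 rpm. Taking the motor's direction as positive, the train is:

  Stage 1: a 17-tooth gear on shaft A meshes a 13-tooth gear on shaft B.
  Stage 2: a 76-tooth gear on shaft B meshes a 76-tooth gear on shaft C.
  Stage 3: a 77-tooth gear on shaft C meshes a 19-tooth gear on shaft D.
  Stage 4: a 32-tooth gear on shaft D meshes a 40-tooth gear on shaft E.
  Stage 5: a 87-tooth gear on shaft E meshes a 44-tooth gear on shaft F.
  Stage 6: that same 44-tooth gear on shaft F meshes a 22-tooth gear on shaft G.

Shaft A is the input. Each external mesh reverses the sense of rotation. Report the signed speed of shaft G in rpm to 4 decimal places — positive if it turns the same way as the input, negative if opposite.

+42770.0453 rpm (same as input, |ω| = 42770.0453 rpm)

Stage 1 [17T→13T]: ω = 2551.0000×17/13 = 3335.9231 rpm, dir flips to −; running = −3335.9231
Stage 2 [76T→76T]: ω = 3335.9231×76/76 = 3335.9231 rpm, dir flips to +; running = +3335.9231
Stage 3 [77T→19T]: ω = 3335.9231×77/19 = 13519.2672 rpm, dir flips to −; running = −13519.2672
Stage 4 [32T→40T]: ω = 13519.2672×32/40 = 10815.4138 rpm, dir flips to +; running = +10815.4138
Stage 5 [87T→44T]: ω = 10815.4138×87/44 = 21385.0227 rpm, dir flips to −; running = −21385.0227
Stage 6 [44T→22T]: ω = 21385.0227×44/22 = 42770.0453 rpm, dir flips to +; running = +42770.0453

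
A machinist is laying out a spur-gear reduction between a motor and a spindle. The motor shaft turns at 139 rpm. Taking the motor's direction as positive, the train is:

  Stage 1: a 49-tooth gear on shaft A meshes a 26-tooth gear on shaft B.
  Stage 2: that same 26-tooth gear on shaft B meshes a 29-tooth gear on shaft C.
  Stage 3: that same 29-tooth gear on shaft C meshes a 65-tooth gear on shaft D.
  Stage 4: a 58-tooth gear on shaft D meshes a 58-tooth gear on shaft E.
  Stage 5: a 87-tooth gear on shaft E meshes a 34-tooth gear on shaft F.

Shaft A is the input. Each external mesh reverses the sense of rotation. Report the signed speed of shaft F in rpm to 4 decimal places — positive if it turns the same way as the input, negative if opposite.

Stage 1 [49T→26T]: ω = 139.0000×49/26 = 261.9615 rpm, dir flips to −; running = −261.9615
Stage 2 [26T→29T]: ω = 261.9615×26/29 = 234.8621 rpm, dir flips to +; running = +234.8621
Stage 3 [29T→65T]: ω = 234.8621×29/65 = 104.7846 rpm, dir flips to −; running = −104.7846
Stage 4 [58T→58T]: ω = 104.7846×58/58 = 104.7846 rpm, dir flips to +; running = +104.7846
Stage 5 [87T→34T]: ω = 104.7846×87/34 = 268.1253 rpm, dir flips to −; running = −268.1253

-268.1253 rpm (opposite to input, |ω| = 268.1253 rpm)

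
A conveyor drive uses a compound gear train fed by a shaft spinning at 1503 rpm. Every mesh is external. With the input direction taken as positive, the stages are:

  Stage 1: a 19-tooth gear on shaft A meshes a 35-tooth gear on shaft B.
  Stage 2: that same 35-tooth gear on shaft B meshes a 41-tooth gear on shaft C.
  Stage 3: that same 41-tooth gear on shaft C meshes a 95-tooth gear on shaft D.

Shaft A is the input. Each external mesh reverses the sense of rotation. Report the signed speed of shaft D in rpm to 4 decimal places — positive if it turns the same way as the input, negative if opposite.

-300.6000 rpm (opposite to input, |ω| = 300.6000 rpm)

Stage 1 [19T→35T]: ω = 1503.0000×19/35 = 815.9143 rpm, dir flips to −; running = −815.9143
Stage 2 [35T→41T]: ω = 815.9143×35/41 = 696.5122 rpm, dir flips to +; running = +696.5122
Stage 3 [41T→95T]: ω = 696.5122×41/95 = 300.6000 rpm, dir flips to −; running = −300.6000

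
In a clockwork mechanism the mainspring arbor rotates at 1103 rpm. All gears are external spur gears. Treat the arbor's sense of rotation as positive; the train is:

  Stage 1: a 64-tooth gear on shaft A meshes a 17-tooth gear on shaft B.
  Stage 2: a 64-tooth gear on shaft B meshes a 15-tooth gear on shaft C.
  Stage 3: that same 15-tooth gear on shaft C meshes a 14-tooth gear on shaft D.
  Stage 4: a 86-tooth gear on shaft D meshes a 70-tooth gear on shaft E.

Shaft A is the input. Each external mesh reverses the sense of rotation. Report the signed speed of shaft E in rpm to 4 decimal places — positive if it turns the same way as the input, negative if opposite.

Stage 1 [64T→17T]: ω = 1103.0000×64/17 = 4152.4706 rpm, dir flips to −; running = −4152.4706
Stage 2 [64T→15T]: ω = 4152.4706×64/15 = 17717.2078 rpm, dir flips to +; running = +17717.2078
Stage 3 [15T→14T]: ω = 17717.2078×15/14 = 18982.7227 rpm, dir flips to −; running = −18982.7227
Stage 4 [86T→70T]: ω = 18982.7227×86/70 = 23321.6307 rpm, dir flips to +; running = +23321.6307

+23321.6307 rpm (same as input, |ω| = 23321.6307 rpm)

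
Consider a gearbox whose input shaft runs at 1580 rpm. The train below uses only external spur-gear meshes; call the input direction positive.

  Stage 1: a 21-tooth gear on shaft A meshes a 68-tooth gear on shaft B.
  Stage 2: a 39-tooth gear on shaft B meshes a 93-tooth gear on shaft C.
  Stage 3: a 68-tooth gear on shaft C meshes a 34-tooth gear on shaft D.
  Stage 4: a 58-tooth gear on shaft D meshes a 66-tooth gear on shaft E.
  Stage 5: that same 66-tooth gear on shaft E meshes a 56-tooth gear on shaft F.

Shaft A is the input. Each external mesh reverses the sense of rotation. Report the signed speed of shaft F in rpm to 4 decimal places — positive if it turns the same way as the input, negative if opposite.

-423.8567 rpm (opposite to input, |ω| = 423.8567 rpm)

Stage 1 [21T→68T]: ω = 1580.0000×21/68 = 487.9412 rpm, dir flips to −; running = −487.9412
Stage 2 [39T→93T]: ω = 487.9412×39/93 = 204.6205 rpm, dir flips to +; running = +204.6205
Stage 3 [68T→34T]: ω = 204.6205×68/34 = 409.2410 rpm, dir flips to −; running = −409.2410
Stage 4 [58T→66T]: ω = 409.2410×58/66 = 359.6360 rpm, dir flips to +; running = +359.6360
Stage 5 [66T→56T]: ω = 359.6360×66/56 = 423.8567 rpm, dir flips to −; running = −423.8567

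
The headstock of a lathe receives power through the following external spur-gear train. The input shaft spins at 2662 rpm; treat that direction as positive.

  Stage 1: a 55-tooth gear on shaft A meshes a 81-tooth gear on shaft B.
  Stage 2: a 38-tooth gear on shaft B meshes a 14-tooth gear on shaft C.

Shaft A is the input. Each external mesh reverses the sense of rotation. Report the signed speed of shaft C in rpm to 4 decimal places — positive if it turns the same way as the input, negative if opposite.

Stage 1 [55T→81T]: ω = 2662.0000×55/81 = 1807.5309 rpm, dir flips to −; running = −1807.5309
Stage 2 [38T→14T]: ω = 1807.5309×38/14 = 4906.1552 rpm, dir flips to +; running = +4906.1552

+4906.1552 rpm (same as input, |ω| = 4906.1552 rpm)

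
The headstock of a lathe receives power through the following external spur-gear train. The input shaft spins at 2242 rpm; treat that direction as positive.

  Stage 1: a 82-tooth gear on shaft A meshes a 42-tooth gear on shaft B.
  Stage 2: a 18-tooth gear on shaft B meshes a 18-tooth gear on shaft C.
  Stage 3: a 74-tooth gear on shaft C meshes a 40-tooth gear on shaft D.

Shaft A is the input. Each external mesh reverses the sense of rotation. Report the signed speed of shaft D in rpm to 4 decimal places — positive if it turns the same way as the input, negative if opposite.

-8097.8905 rpm (opposite to input, |ω| = 8097.8905 rpm)

Stage 1 [82T→42T]: ω = 2242.0000×82/42 = 4377.2381 rpm, dir flips to −; running = −4377.2381
Stage 2 [18T→18T]: ω = 4377.2381×18/18 = 4377.2381 rpm, dir flips to +; running = +4377.2381
Stage 3 [74T→40T]: ω = 4377.2381×74/40 = 8097.8905 rpm, dir flips to −; running = −8097.8905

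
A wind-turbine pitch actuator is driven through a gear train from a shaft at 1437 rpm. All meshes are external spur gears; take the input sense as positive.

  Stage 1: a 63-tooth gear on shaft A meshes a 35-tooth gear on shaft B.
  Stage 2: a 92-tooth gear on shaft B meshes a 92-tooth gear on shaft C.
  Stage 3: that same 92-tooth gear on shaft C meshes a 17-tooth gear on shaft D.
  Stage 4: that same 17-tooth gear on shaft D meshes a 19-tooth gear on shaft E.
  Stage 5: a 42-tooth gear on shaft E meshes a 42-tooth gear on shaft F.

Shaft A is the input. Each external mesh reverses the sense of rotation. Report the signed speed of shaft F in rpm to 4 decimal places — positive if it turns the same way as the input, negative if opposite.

-12524.5895 rpm (opposite to input, |ω| = 12524.5895 rpm)

Stage 1 [63T→35T]: ω = 1437.0000×63/35 = 2586.6000 rpm, dir flips to −; running = −2586.6000
Stage 2 [92T→92T]: ω = 2586.6000×92/92 = 2586.6000 rpm, dir flips to +; running = +2586.6000
Stage 3 [92T→17T]: ω = 2586.6000×92/17 = 13998.0706 rpm, dir flips to −; running = −13998.0706
Stage 4 [17T→19T]: ω = 13998.0706×17/19 = 12524.5895 rpm, dir flips to +; running = +12524.5895
Stage 5 [42T→42T]: ω = 12524.5895×42/42 = 12524.5895 rpm, dir flips to −; running = −12524.5895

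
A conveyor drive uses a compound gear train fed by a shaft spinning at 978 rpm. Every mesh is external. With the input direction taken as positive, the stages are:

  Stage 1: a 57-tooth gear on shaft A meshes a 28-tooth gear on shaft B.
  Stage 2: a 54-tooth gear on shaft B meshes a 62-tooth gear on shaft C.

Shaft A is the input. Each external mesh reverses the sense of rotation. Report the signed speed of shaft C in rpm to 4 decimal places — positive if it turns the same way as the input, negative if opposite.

Stage 1 [57T→28T]: ω = 978.0000×57/28 = 1990.9286 rpm, dir flips to −; running = −1990.9286
Stage 2 [54T→62T]: ω = 1990.9286×54/62 = 1734.0346 rpm, dir flips to +; running = +1734.0346

+1734.0346 rpm (same as input, |ω| = 1734.0346 rpm)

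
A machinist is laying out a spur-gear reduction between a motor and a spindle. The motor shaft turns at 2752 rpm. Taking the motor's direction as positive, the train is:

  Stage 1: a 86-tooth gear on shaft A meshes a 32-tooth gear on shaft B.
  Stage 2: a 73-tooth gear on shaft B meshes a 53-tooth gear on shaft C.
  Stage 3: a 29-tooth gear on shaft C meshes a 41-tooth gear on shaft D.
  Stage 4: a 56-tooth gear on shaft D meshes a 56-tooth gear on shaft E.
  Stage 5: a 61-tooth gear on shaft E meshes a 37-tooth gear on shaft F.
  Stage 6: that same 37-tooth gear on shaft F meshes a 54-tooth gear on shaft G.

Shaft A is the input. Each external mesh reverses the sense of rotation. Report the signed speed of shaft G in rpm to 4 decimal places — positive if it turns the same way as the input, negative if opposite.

+8139.4322 rpm (same as input, |ω| = 8139.4322 rpm)

Stage 1 [86T→32T]: ω = 2752.0000×86/32 = 7396.0000 rpm, dir flips to −; running = −7396.0000
Stage 2 [73T→53T]: ω = 7396.0000×73/53 = 10186.9434 rpm, dir flips to +; running = +10186.9434
Stage 3 [29T→41T]: ω = 10186.9434×29/41 = 7205.3990 rpm, dir flips to −; running = −7205.3990
Stage 4 [56T→56T]: ω = 7205.3990×56/56 = 7205.3990 rpm, dir flips to +; running = +7205.3990
Stage 5 [61T→37T]: ω = 7205.3990×61/37 = 11879.1713 rpm, dir flips to −; running = −11879.1713
Stage 6 [37T→54T]: ω = 11879.1713×37/54 = 8139.4322 rpm, dir flips to +; running = +8139.4322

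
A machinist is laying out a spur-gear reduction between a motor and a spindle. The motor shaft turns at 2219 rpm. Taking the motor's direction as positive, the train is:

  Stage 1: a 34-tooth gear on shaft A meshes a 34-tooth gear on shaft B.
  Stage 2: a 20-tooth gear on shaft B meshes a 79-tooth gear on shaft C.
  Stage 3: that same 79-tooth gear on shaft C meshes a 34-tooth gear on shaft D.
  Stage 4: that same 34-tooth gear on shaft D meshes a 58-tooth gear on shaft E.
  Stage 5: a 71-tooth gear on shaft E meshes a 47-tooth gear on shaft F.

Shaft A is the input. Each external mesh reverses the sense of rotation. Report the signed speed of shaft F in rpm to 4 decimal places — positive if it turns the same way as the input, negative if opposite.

Stage 1 [34T→34T]: ω = 2219.0000×34/34 = 2219.0000 rpm, dir flips to −; running = −2219.0000
Stage 2 [20T→79T]: ω = 2219.0000×20/79 = 561.7722 rpm, dir flips to +; running = +561.7722
Stage 3 [79T→34T]: ω = 561.7722×79/34 = 1305.2941 rpm, dir flips to −; running = −1305.2941
Stage 4 [34T→58T]: ω = 1305.2941×34/58 = 765.1724 rpm, dir flips to +; running = +765.1724
Stage 5 [71T→47T]: ω = 765.1724×71/47 = 1155.8988 rpm, dir flips to −; running = −1155.8988

-1155.8988 rpm (opposite to input, |ω| = 1155.8988 rpm)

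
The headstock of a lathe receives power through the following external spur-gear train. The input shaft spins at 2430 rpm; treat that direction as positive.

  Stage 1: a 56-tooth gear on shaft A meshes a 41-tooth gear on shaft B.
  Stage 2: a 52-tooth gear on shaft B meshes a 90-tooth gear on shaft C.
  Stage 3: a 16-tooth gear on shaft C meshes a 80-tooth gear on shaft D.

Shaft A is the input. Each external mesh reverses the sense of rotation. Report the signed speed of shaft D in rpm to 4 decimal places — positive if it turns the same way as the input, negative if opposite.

Stage 1 [56T→41T]: ω = 2430.0000×56/41 = 3319.0244 rpm, dir flips to −; running = −3319.0244
Stage 2 [52T→90T]: ω = 3319.0244×52/90 = 1917.6585 rpm, dir flips to +; running = +1917.6585
Stage 3 [16T→80T]: ω = 1917.6585×16/80 = 383.5317 rpm, dir flips to −; running = −383.5317

-383.5317 rpm (opposite to input, |ω| = 383.5317 rpm)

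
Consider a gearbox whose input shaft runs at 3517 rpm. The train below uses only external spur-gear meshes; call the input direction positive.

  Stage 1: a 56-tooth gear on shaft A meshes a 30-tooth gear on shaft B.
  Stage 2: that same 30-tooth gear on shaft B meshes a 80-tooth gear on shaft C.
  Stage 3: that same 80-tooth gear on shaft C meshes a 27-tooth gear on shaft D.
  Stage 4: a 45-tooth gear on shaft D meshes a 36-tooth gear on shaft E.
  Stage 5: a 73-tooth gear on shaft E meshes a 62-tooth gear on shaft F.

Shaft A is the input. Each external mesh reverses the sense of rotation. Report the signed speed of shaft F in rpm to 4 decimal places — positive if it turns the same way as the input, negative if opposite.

-10735.8841 rpm (opposite to input, |ω| = 10735.8841 rpm)

Stage 1 [56T→30T]: ω = 3517.0000×56/30 = 6565.0667 rpm, dir flips to −; running = −6565.0667
Stage 2 [30T→80T]: ω = 6565.0667×30/80 = 2461.9000 rpm, dir flips to +; running = +2461.9000
Stage 3 [80T→27T]: ω = 2461.9000×80/27 = 7294.5185 rpm, dir flips to −; running = −7294.5185
Stage 4 [45T→36T]: ω = 7294.5185×45/36 = 9118.1481 rpm, dir flips to +; running = +9118.1481
Stage 5 [73T→62T]: ω = 9118.1481×73/62 = 10735.8841 rpm, dir flips to −; running = −10735.8841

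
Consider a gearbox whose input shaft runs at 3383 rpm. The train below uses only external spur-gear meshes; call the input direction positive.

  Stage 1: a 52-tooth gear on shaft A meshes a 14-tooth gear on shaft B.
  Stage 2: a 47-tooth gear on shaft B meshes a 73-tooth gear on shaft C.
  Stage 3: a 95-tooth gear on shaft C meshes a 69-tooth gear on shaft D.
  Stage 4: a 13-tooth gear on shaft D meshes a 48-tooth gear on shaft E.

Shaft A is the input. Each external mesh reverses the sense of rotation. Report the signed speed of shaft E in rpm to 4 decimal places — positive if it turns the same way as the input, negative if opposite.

+3016.6778 rpm (same as input, |ω| = 3016.6778 rpm)

Stage 1 [52T→14T]: ω = 3383.0000×52/14 = 12565.4286 rpm, dir flips to −; running = −12565.4286
Stage 2 [47T→73T]: ω = 12565.4286×47/73 = 8090.0705 rpm, dir flips to +; running = +8090.0705
Stage 3 [95T→69T]: ω = 8090.0705×95/69 = 11138.5028 rpm, dir flips to −; running = −11138.5028
Stage 4 [13T→48T]: ω = 11138.5028×13/48 = 3016.6778 rpm, dir flips to +; running = +3016.6778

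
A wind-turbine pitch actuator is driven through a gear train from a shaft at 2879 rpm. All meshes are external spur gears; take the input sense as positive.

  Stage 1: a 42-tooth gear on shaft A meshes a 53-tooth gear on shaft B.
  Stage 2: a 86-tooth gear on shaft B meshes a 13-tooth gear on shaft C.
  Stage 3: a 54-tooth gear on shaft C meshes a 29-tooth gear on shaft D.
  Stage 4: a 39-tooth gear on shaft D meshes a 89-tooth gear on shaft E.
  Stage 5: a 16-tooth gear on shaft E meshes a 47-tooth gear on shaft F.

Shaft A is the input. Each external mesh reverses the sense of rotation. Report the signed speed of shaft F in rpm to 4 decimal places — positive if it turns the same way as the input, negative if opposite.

-4192.3996 rpm (opposite to input, |ω| = 4192.3996 rpm)

Stage 1 [42T→53T]: ω = 2879.0000×42/53 = 2281.4717 rpm, dir flips to −; running = −2281.4717
Stage 2 [86T→13T]: ω = 2281.4717×86/13 = 15092.8128 rpm, dir flips to +; running = +15092.8128
Stage 3 [54T→29T]: ω = 15092.8128×54/29 = 28103.8583 rpm, dir flips to −; running = −28103.8583
Stage 4 [39T→89T]: ω = 28103.8583×39/89 = 12315.1738 rpm, dir flips to +; running = +12315.1738
Stage 5 [16T→47T]: ω = 12315.1738×16/47 = 4192.3996 rpm, dir flips to −; running = −4192.3996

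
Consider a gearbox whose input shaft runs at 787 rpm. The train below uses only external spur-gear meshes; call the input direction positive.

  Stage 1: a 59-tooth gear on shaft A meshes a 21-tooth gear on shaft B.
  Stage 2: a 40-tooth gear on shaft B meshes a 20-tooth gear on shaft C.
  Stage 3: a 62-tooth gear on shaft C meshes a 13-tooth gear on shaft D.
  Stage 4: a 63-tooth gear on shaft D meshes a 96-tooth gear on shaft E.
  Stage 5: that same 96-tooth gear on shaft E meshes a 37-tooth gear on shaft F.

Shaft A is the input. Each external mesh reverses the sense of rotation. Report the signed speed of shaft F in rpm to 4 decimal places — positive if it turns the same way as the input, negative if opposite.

-35910.7609 rpm (opposite to input, |ω| = 35910.7609 rpm)

Stage 1 [59T→21T]: ω = 787.0000×59/21 = 2211.0952 rpm, dir flips to −; running = −2211.0952
Stage 2 [40T→20T]: ω = 2211.0952×40/20 = 4422.1905 rpm, dir flips to +; running = +4422.1905
Stage 3 [62T→13T]: ω = 4422.1905×62/13 = 21090.4469 rpm, dir flips to −; running = −21090.4469
Stage 4 [63T→96T]: ω = 21090.4469×63/96 = 13840.6058 rpm, dir flips to +; running = +13840.6058
Stage 5 [96T→37T]: ω = 13840.6058×96/37 = 35910.7609 rpm, dir flips to −; running = −35910.7609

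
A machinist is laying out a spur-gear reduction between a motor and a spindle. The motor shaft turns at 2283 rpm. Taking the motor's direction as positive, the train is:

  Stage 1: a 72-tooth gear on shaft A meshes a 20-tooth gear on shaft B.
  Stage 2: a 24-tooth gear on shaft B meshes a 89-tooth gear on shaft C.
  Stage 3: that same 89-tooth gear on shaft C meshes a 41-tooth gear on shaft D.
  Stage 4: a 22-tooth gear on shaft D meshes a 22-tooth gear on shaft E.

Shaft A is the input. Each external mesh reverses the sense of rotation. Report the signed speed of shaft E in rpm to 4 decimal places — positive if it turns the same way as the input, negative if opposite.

Stage 1 [72T→20T]: ω = 2283.0000×72/20 = 8218.8000 rpm, dir flips to −; running = −8218.8000
Stage 2 [24T→89T]: ω = 8218.8000×24/89 = 2216.3056 rpm, dir flips to +; running = +2216.3056
Stage 3 [89T→41T]: ω = 2216.3056×89/41 = 4811.0049 rpm, dir flips to −; running = −4811.0049
Stage 4 [22T→22T]: ω = 4811.0049×22/22 = 4811.0049 rpm, dir flips to +; running = +4811.0049

+4811.0049 rpm (same as input, |ω| = 4811.0049 rpm)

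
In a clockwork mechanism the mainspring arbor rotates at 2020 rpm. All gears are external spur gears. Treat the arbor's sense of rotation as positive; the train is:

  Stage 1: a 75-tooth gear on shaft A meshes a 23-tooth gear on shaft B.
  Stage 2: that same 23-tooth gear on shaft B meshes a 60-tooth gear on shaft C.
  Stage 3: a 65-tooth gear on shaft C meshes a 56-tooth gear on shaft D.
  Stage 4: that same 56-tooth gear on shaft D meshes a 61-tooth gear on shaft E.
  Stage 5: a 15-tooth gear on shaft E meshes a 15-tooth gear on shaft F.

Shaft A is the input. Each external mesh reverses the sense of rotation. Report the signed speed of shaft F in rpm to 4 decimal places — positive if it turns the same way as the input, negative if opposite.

-2690.5738 rpm (opposite to input, |ω| = 2690.5738 rpm)

Stage 1 [75T→23T]: ω = 2020.0000×75/23 = 6586.9565 rpm, dir flips to −; running = −6586.9565
Stage 2 [23T→60T]: ω = 6586.9565×23/60 = 2525.0000 rpm, dir flips to +; running = +2525.0000
Stage 3 [65T→56T]: ω = 2525.0000×65/56 = 2930.8036 rpm, dir flips to −; running = −2930.8036
Stage 4 [56T→61T]: ω = 2930.8036×56/61 = 2690.5738 rpm, dir flips to +; running = +2690.5738
Stage 5 [15T→15T]: ω = 2690.5738×15/15 = 2690.5738 rpm, dir flips to −; running = −2690.5738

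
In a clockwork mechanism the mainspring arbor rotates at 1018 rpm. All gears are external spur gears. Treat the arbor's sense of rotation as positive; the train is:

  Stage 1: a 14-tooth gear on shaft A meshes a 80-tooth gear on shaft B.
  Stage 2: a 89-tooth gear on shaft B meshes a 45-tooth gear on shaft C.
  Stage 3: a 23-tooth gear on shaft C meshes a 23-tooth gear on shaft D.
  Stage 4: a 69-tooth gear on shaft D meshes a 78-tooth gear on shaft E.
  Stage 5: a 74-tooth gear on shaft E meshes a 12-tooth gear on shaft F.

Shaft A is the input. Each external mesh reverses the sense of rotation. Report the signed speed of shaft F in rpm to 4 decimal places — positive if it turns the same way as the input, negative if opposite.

Stage 1 [14T→80T]: ω = 1018.0000×14/80 = 178.1500 rpm, dir flips to −; running = −178.1500
Stage 2 [89T→45T]: ω = 178.1500×89/45 = 352.3411 rpm, dir flips to +; running = +352.3411
Stage 3 [23T→23T]: ω = 352.3411×23/23 = 352.3411 rpm, dir flips to −; running = −352.3411
Stage 4 [69T→78T]: ω = 352.3411×69/78 = 311.6864 rpm, dir flips to +; running = +311.6864
Stage 5 [74T→12T]: ω = 311.6864×74/12 = 1922.0659 rpm, dir flips to −; running = −1922.0659

-1922.0659 rpm (opposite to input, |ω| = 1922.0659 rpm)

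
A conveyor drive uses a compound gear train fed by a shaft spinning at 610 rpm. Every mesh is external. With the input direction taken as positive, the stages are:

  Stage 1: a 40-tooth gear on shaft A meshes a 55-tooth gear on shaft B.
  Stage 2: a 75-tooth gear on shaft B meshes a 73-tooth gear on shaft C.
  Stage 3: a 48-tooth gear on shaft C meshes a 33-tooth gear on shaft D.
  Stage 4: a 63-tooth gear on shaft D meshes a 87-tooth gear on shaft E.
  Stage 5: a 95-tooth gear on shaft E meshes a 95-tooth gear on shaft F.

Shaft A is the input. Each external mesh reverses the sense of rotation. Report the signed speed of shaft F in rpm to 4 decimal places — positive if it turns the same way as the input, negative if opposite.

-480.0806 rpm (opposite to input, |ω| = 480.0806 rpm)

Stage 1 [40T→55T]: ω = 610.0000×40/55 = 443.6364 rpm, dir flips to −; running = −443.6364
Stage 2 [75T→73T]: ω = 443.6364×75/73 = 455.7908 rpm, dir flips to +; running = +455.7908
Stage 3 [48T→33T]: ω = 455.7908×48/33 = 662.9684 rpm, dir flips to −; running = −662.9684
Stage 4 [63T→87T]: ω = 662.9684×63/87 = 480.0806 rpm, dir flips to +; running = +480.0806
Stage 5 [95T→95T]: ω = 480.0806×95/95 = 480.0806 rpm, dir flips to −; running = −480.0806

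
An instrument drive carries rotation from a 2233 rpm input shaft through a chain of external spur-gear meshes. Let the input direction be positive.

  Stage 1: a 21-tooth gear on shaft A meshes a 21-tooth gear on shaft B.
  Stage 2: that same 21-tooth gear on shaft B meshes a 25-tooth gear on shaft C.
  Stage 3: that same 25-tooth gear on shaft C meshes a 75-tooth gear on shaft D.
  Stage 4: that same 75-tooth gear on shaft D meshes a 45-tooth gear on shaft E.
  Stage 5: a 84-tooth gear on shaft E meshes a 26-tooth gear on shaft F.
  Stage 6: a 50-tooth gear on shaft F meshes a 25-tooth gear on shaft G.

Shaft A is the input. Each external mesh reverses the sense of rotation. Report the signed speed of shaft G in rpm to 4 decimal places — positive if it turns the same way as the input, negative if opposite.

+6733.3538 rpm (same as input, |ω| = 6733.3538 rpm)

Stage 1 [21T→21T]: ω = 2233.0000×21/21 = 2233.0000 rpm, dir flips to −; running = −2233.0000
Stage 2 [21T→25T]: ω = 2233.0000×21/25 = 1875.7200 rpm, dir flips to +; running = +1875.7200
Stage 3 [25T→75T]: ω = 1875.7200×25/75 = 625.2400 rpm, dir flips to −; running = −625.2400
Stage 4 [75T→45T]: ω = 625.2400×75/45 = 1042.0667 rpm, dir flips to +; running = +1042.0667
Stage 5 [84T→26T]: ω = 1042.0667×84/26 = 3366.6769 rpm, dir flips to −; running = −3366.6769
Stage 6 [50T→25T]: ω = 3366.6769×50/25 = 6733.3538 rpm, dir flips to +; running = +6733.3538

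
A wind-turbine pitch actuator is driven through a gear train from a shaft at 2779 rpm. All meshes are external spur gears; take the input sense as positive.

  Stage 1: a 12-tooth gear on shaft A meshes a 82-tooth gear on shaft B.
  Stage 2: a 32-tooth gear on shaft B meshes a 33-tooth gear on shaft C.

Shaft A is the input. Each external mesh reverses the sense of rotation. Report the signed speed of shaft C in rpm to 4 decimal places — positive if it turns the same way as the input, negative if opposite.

+394.3592 rpm (same as input, |ω| = 394.3592 rpm)

Stage 1 [12T→82T]: ω = 2779.0000×12/82 = 406.6829 rpm, dir flips to −; running = −406.6829
Stage 2 [32T→33T]: ω = 406.6829×32/33 = 394.3592 rpm, dir flips to +; running = +394.3592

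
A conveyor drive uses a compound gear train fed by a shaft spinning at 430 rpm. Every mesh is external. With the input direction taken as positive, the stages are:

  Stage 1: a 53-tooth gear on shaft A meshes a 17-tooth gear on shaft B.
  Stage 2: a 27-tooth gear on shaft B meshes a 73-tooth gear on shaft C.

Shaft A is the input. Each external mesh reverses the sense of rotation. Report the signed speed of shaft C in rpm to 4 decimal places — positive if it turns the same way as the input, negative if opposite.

Stage 1 [53T→17T]: ω = 430.0000×53/17 = 1340.5882 rpm, dir flips to −; running = −1340.5882
Stage 2 [27T→73T]: ω = 1340.5882×27/73 = 495.8340 rpm, dir flips to +; running = +495.8340

+495.8340 rpm (same as input, |ω| = 495.8340 rpm)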